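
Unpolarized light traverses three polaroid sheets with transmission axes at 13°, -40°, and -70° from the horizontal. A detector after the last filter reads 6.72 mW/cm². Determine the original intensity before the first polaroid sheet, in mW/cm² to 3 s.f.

I₀ ≈ 49.5 mW/cm²

Unpolarized light through the first polarizer → I₁ = ½ I₀, now polarized at 13°.
I₂ = I₁ cos²(-40° − 13°) = 0.5 I₀ · cos²(53°) = 0.1811 I₀.
I₃ = I₂ cos²(-70° + 40°) = 0.1811 I₀ · cos²(30°) = 0.1358 I₀.
So 6.72 mW/cm² = 0.1358 I₀, giving I₀ = 6.72/0.1358 = 49.48 mW/cm².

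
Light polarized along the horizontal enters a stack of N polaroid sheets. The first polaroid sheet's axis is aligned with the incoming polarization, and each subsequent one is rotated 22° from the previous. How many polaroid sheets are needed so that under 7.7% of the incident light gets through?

First polarizer is aligned with the polarization: full transmission.
Each further stage multiplies by cos²(22°) = 0.8597.
After N polarizers: T = 0.8597^(N−1). Require T < 0.077 ⇒ N−1 > ln(0.077)/ln(0.8597) = 16.96, so N−1 ≥ 17 and N = 18.
Check: N=18 gives T = 0.0765 < 0.077; N=17 gives T = 0.08898.

N = 18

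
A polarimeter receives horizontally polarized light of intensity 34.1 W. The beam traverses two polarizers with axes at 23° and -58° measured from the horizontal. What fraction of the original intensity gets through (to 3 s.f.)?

I/I₀ ≈ 0.0207

I₁ = 34.1 W · cos²(23°) = 28.89 W.
I₂ = I₁ · cos²(81°) = 28.89 · 0.02447 = 0.7071 W.
Transmitted fraction = 0.02074.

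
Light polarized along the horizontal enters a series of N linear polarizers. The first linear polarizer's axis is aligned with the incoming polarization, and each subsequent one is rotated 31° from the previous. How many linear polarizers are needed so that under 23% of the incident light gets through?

N = 6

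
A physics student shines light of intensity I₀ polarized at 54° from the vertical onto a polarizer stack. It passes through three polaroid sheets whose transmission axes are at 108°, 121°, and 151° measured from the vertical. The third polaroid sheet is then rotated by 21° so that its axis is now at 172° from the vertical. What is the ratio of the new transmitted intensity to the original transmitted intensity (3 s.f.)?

I_new/I_old ≈ 0.528

Before rotation:
I₁ = I₀ cos²(108° − 54°) = I₀ cos²(54°) = 0.3455 I₀.
I₂ = I₁ cos²(121° − 108°) = 0.3455 I₀ · cos²(13°) = 0.328 I₀.
I₃ = I₂ cos²(151° − 121°) = 0.328 I₀ · cos²(30°) = 0.246 I₀.
After rotation:
I₁ = I₀ cos²(108° − 54°) = I₀ cos²(54°) = 0.3455 I₀.
I₂ = I₁ cos²(121° − 108°) = 0.3455 I₀ · cos²(13°) = 0.328 I₀.
I₃ = I₂ cos²(172° − 121°) = 0.328 I₀ · cos²(51°) = 0.1299 I₀.
Ratio = 0.1299 / 0.246 = 0.5281.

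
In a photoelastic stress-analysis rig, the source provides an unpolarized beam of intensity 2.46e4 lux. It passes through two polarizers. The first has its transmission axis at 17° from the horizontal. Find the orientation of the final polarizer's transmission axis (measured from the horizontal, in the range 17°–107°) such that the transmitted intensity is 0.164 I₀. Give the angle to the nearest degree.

Unpolarized light through the first polarizer → I₁ = ½ I₀, now polarized at 17°.
Need I₂/I₀ = 0.164, so cos²(θ − 17°) = 0.164 / 0.5 = 0.328.
θ − 17° = arccos(√0.328) = 55.1°, giving θ ≈ 17 + 55.1 = 72.1°.

θ ≈ 72°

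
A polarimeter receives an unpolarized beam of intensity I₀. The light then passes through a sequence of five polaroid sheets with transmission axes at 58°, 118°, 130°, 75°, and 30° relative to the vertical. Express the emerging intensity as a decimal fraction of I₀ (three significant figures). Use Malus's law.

Unpolarized light through the first polarizer → I₁ = ½ I₀, now polarized at 58°.
I₂ = I₁ cos²(118° − 58°) = 0.5 I₀ · cos²(60°) = 0.125 I₀.
I₃ = I₂ cos²(130° − 118°) = 0.125 I₀ · cos²(12°) = 0.1196 I₀.
I₄ = I₃ cos²(75° − 130°) = 0.1196 I₀ · cos²(55°) = 0.03935 I₀.
I₅ = I₄ cos²(30° − 75°) = 0.03935 I₀ · cos²(45°) = 0.01967 I₀.
Transmitted fraction = 0.01967.

≈ 0.0197 I₀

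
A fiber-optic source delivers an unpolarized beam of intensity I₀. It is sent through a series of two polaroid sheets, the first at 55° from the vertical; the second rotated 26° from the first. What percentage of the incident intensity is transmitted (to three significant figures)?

Unpolarized light through the first polarizer → I₁ = ½ I₀, now polarized at 55°.
I₂ = I₁ cos²(26°) = 0.5 · 0.8078 I₀ = 0.4039 I₀.
That is 40.39% of the incident intensity.

≈ 40.4%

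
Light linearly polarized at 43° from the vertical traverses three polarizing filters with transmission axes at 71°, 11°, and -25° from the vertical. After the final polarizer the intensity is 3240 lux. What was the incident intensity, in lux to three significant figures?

I₀ ≈ 2.54e4 lux

I₁ = I₀ cos²(71° − 43°) = I₀ cos²(28°) = 0.7796 I₀.
I₂ = I₁ cos²(11° − 71°) = 0.7796 I₀ · cos²(60°) = 0.1949 I₀.
I₃ = I₂ cos²(-25° − 11°) = 0.1949 I₀ · cos²(36°) = 0.1276 I₀.
So 3240 lux = 0.1276 I₀, giving I₀ = 3240/0.1276 = 2.54e+04 lux.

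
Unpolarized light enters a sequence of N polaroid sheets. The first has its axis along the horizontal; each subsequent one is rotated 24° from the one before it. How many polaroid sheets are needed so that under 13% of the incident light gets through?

First polarizer halves the unpolarized light: factor 1/2.
Each further stage multiplies by cos²(24°) = 0.8346.
After N polarizers: T = 0.5·0.8346^(N−1). Require T < 0.13 ⇒ N−1 > ln(0.13/0.5)/ln(0.8346) = 7.45, so N−1 ≥ 8 and N = 9.
Check: N=9 gives T = 0.1177 < 0.13; N=8 gives T = 0.141.

N = 9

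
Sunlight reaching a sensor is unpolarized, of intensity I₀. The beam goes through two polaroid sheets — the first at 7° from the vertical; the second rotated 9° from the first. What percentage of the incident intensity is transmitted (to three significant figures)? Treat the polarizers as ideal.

Unpolarized light through the first polarizer → I₁ = ½ I₀, now polarized at 7°.
I₂ = I₁ cos²(9°) = 0.5 · 0.9755 I₀ = 0.4878 I₀.
That is 48.78% of the incident intensity.

≈ 48.8%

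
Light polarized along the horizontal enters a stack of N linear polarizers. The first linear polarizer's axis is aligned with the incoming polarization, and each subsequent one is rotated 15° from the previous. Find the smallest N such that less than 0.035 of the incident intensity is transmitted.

First polarizer is aligned with the polarization: full transmission.
Each further stage multiplies by cos²(15°) = 0.933.
After N polarizers: T = 0.933^(N−1). Require T < 0.035 ⇒ N−1 > ln(0.035)/ln(0.933) = 48.35, so N−1 ≥ 49 and N = 50.
Check: N=50 gives T = 0.03346 < 0.035; N=49 gives T = 0.03586.

N = 50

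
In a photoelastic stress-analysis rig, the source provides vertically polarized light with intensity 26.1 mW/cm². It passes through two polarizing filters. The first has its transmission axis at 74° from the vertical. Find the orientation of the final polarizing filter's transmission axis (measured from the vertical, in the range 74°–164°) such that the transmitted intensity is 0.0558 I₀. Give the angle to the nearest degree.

θ ≈ 105°

I₁ = I₀ cos²(74° − 0°) = I₀ cos²(74°) = 0.07598 I₀.
Need I₂/I₀ = 0.0558, so cos²(θ − 74°) = 0.0558 / 0.07598 = 0.7344.
θ − 74° = arccos(√0.7344) = 31.0°, giving θ ≈ 74 + 31.0 = 105.0°.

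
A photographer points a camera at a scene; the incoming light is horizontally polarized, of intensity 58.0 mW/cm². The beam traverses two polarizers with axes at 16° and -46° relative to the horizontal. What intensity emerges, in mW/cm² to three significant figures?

I ≈ 11.8 mW/cm²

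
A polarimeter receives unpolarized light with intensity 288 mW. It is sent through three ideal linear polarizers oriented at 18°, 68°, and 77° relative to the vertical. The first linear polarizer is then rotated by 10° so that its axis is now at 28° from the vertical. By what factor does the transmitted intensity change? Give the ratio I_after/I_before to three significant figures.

I_new/I_old ≈ 1.42

Before rotation:
Unpolarized light through the first polarizer → I₁ = ½ I₀, now polarized at 18°.
I₂ = I₁ cos²(68° − 18°) = 0.5 I₀ · cos²(50°) = 0.2066 I₀.
I₃ = I₂ cos²(77° − 68°) = 0.2066 I₀ · cos²(9°) = 0.2015 I₀.
After rotation:
Unpolarized light through the first polarizer → I₁ = ½ I₀, now polarized at 28°.
I₂ = I₁ cos²(68° − 28°) = 0.5 I₀ · cos²(40°) = 0.2934 I₀.
I₃ = I₂ cos²(77° − 68°) = 0.2934 I₀ · cos²(9°) = 0.2862 I₀.
Ratio = 0.2862 / 0.2015 = 1.42.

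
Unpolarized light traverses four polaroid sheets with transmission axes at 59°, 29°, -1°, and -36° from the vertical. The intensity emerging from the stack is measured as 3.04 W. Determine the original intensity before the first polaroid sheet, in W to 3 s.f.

I₀ ≈ 16.1 W

Unpolarized light through the first polarizer → I₁ = ½ I₀, now polarized at 59°.
I₂ = I₁ cos²(29° − 59°) = 0.5 I₀ · cos²(30°) = 0.375 I₀.
I₃ = I₂ cos²(-1° − 29°) = 0.375 I₀ · cos²(30°) = 0.2813 I₀.
I₄ = I₃ cos²(-36° + 1°) = 0.2813 I₀ · cos²(35°) = 0.1887 I₀.
So 3.04 W = 0.1887 I₀, giving I₀ = 3.04/0.1887 = 16.11 W.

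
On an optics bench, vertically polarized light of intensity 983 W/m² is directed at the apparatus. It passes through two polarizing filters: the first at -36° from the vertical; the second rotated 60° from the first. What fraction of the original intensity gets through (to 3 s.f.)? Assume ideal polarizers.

By Malus's law, I₁ = 983 W/m² · cos²(36°) = 643.4 W/m².
I₂ = I₁ · cos²(60°) = 643.4 · 0.25 = 160.8 W/m².
Transmitted fraction = 0.1636.

I/I₀ ≈ 0.164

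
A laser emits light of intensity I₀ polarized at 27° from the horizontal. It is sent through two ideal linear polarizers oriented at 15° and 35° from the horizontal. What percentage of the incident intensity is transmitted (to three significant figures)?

I₁ = I₀ cos²(15° − 27°) = I₀ cos²(12°) = 0.9568 I₀.
I₂ = I₁ cos²(35° − 15°) = 0.9568 I₀ · cos²(20°) = 0.8449 I₀.
That is 84.49% of the incident intensity.

≈ 84.5%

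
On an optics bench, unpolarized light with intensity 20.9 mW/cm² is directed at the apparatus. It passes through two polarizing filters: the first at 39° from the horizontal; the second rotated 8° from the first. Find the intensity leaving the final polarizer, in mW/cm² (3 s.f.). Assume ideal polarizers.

I ≈ 10.2 mW/cm²

Unpolarized light through the first polarizer → I₁ = 20.9 mW/cm²/2 = 10.45 mW/cm², polarized at 39°.
I₂ = I₁ · cos²(8°) = 10.45 · 0.9806 = 10.25 mW/cm².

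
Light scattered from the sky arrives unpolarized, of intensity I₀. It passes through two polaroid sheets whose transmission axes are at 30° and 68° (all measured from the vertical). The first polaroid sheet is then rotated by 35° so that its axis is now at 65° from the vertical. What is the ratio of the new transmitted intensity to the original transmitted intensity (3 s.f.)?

I_new/I_old ≈ 1.61

Before rotation:
Unpolarized light through the first polarizer → I₁ = ½ I₀, now polarized at 30°.
I₂ = I₁ cos²(68° − 30°) = 0.5 I₀ · cos²(38°) = 0.3105 I₀.
After rotation:
Unpolarized light through the first polarizer → I₁ = ½ I₀, now polarized at 65°.
I₂ = I₁ cos²(68° − 65°) = 0.5 I₀ · cos²(3°) = 0.4986 I₀.
Ratio = 0.4986 / 0.3105 = 1.606.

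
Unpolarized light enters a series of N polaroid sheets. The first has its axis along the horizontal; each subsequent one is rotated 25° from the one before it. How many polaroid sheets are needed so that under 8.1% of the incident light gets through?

First polarizer halves the unpolarized light: factor 1/2.
Each further stage multiplies by cos²(25°) = 0.8214.
After N polarizers: T = 0.5·0.8214^(N−1). Require T < 0.081 ⇒ N−1 > ln(0.081/0.5)/ln(0.8214) = 9.25, so N−1 ≥ 10 and N = 11.
Check: N=11 gives T = 0.0699 < 0.081; N=10 gives T = 0.0851.

N = 11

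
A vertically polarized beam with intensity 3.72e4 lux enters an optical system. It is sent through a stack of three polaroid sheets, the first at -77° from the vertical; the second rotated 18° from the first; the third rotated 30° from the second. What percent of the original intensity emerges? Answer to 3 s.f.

≈ 3.43%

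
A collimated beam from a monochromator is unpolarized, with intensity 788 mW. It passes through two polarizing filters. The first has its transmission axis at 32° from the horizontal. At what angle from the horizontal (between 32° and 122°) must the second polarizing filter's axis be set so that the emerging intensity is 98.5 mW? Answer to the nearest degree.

θ ≈ 92°

Unpolarized light through the first polarizer → I₁ = ½ I₀, now polarized at 32°.
Target fraction: 98.5 / 788 mW = 0.125 of I₀.
Need I₂/I₀ = 0.125, so cos²(θ − 32°) = 0.125 / 0.5 = 0.25.
θ − 32° = arccos(√0.25) = 60.0°, giving θ ≈ 32 + 60.0 = 92.0°.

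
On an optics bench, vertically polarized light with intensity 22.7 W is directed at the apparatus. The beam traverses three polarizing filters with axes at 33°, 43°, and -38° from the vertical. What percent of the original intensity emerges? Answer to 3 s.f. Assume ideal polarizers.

≈ 1.67%

I₁ = 22.7 W · cos²(33°) = 15.97 W.
I₂ = I₁ · cos²(10°) = 15.97 · 0.9698 = 15.49 W.
I₃ = I₂ · cos²(81°) = 15.49 · 0.02447 = 0.3789 W.
That is 1.669% of the incident intensity.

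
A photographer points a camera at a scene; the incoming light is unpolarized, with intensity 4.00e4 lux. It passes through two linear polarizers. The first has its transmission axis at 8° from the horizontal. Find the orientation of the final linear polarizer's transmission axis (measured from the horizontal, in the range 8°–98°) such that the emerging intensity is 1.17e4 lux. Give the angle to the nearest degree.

Unpolarized light through the first polarizer → I₁ = ½ I₀, now polarized at 8°.
Target fraction: 1.17e4 / 4.00e4 lux = 0.2925 of I₀.
Need I₂/I₀ = 0.2925, so cos²(θ − 8°) = 0.2925 / 0.5 = 0.585.
θ − 8° = arccos(√0.585) = 40.1°, giving θ ≈ 8 + 40.1 = 48.1°.

θ ≈ 48°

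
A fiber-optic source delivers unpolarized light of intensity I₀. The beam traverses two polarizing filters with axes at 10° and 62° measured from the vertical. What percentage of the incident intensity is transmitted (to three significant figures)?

≈ 19.0%

Unpolarized light through the first polarizer → I₁ = ½ I₀, now polarized at 10°.
I₂ = I₁ cos²(62° − 10°) = 0.5 I₀ · cos²(52°) = 0.1895 I₀.
That is 18.95% of the incident intensity.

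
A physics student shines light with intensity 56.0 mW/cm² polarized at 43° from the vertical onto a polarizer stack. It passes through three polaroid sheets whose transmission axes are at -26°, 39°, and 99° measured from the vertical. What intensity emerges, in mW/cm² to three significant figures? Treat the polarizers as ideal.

I ≈ 0.321 mW/cm²

I₁ = 56.0 mW/cm² · cos²(69°) = 7.192 mW/cm².
I₂ = I₁ · cos²(65°) = 7.192 · 0.1786 = 1.285 mW/cm².
I₃ = I₂ · cos²(60°) = 1.285 · 0.25 = 0.3211 mW/cm².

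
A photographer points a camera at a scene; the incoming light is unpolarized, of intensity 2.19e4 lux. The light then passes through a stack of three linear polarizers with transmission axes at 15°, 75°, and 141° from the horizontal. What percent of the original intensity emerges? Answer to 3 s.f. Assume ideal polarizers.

≈ 2.07%

Unpolarized light through the first polarizer → I₁ = 2.19e4 lux/2 = 1.095e+04 lux, polarized at 15°.
I₂ = I₁ · cos²(60°) = 1.095e+04 · 0.25 = 2738 lux.
I₃ = I₂ · cos²(66°) = 2738 · 0.1654 = 452.9 lux.
That is 2.068% of the incident intensity.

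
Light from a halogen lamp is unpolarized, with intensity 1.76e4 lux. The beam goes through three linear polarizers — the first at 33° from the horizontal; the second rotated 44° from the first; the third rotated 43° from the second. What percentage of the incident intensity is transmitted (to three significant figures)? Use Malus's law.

≈ 13.8%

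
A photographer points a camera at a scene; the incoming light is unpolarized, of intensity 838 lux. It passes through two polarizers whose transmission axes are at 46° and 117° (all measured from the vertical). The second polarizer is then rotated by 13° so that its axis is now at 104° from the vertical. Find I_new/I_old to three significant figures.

Before rotation:
Unpolarized light through the first polarizer → I₁ = ½ I₀, now polarized at 46°.
I₂ = I₁ cos²(117° − 46°) = 0.5 I₀ · cos²(71°) = 0.053 I₀.
After rotation:
Unpolarized light through the first polarizer → I₁ = ½ I₀, now polarized at 46°.
I₂ = I₁ cos²(104° − 46°) = 0.5 I₀ · cos²(58°) = 0.1404 I₀.
Ratio = 0.1404 / 0.053 = 2.649.

I_new/I_old ≈ 2.65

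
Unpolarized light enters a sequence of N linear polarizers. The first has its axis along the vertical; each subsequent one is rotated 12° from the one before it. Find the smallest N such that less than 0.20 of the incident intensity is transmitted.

N = 22

First polarizer halves the unpolarized light: factor 1/2.
Each further stage multiplies by cos²(12°) = 0.9568.
After N polarizers: T = 0.5·0.9568^(N−1). Require T < 0.20 ⇒ N−1 > ln(0.20/0.5)/ln(0.9568) = 20.74, so N−1 ≥ 21 and N = 22.
Check: N=22 gives T = 0.1977 < 0.20; N=21 gives T = 0.2066.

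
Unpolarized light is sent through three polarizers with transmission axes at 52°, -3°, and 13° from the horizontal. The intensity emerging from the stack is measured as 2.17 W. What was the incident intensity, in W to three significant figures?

Unpolarized light through the first polarizer → I₁ = ½ I₀, now polarized at 52°.
I₂ = I₁ cos²(-3° − 52°) = 0.5 I₀ · cos²(55°) = 0.1645 I₀.
I₃ = I₂ cos²(13° + 3°) = 0.1645 I₀ · cos²(16°) = 0.152 I₀.
So 2.17 W = 0.152 I₀, giving I₀ = 2.17/0.152 = 14.28 W.

I₀ ≈ 14.3 W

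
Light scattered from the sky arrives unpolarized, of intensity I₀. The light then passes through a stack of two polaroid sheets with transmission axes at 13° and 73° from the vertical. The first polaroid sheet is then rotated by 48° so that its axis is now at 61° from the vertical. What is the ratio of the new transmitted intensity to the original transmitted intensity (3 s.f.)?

Before rotation:
Unpolarized light through the first polarizer → I₁ = ½ I₀, now polarized at 13°.
I₂ = I₁ cos²(73° − 13°) = 0.5 I₀ · cos²(60°) = 0.125 I₀.
After rotation:
Unpolarized light through the first polarizer → I₁ = ½ I₀, now polarized at 61°.
I₂ = I₁ cos²(73° − 61°) = 0.5 I₀ · cos²(12°) = 0.4784 I₀.
Ratio = 0.4784 / 0.125 = 3.827.

I_new/I_old ≈ 3.83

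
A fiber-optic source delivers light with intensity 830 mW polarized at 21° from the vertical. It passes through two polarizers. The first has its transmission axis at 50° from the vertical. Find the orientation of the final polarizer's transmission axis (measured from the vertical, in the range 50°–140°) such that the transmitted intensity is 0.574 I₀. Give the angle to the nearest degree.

θ ≈ 80°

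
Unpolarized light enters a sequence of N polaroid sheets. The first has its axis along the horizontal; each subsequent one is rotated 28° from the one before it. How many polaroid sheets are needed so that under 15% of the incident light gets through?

First polarizer halves the unpolarized light: factor 1/2.
Each further stage multiplies by cos²(28°) = 0.7796.
After N polarizers: T = 0.5·0.7796^(N−1). Require T < 0.15 ⇒ N−1 > ln(0.15/0.5)/ln(0.7796) = 4.84, so N−1 ≥ 5 and N = 6.
Check: N=6 gives T = 0.144 < 0.15; N=5 gives T = 0.1847.

N = 6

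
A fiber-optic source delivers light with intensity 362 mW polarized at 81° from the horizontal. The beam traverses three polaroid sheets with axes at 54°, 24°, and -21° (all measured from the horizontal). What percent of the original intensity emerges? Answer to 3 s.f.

≈ 29.8%

I₁ = 362 mW · cos²(27°) = 287.4 mW.
I₂ = I₁ · cos²(30°) = 287.4 · 0.75 = 215.5 mW.
I₃ = I₂ · cos²(45°) = 215.5 · 0.5 = 107.8 mW.
That is 29.77% of the incident intensity.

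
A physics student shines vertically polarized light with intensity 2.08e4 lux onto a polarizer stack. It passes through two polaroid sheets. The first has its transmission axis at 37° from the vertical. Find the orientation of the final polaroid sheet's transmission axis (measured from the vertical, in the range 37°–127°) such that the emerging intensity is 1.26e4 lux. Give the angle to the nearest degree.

θ ≈ 50°

I₁ = I₀ cos²(37° − 0°) = I₀ cos²(37°) = 0.6378 I₀.
Target fraction: 1.26e4 / 2.08e4 lux = 0.6058 of I₀.
Need I₂/I₀ = 0.6058, so cos²(θ − 37°) = 0.6058 / 0.6378 = 0.9498.
θ − 37° = arccos(√0.9498) = 13.0°, giving θ ≈ 37 + 13.0 = 50.0°.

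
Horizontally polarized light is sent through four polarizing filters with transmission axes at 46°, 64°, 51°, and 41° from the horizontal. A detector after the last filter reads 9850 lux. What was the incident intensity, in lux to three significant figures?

I₁ = I₀ cos²(46° − 0°) = I₀ cos²(46°) = 0.4826 I₀.
I₂ = I₁ cos²(64° − 46°) = 0.4826 I₀ · cos²(18°) = 0.4365 I₀.
I₃ = I₂ cos²(51° − 64°) = 0.4365 I₀ · cos²(13°) = 0.4144 I₀.
I₄ = I₃ cos²(41° − 51°) = 0.4144 I₀ · cos²(10°) = 0.4019 I₀.
So 9850 lux = 0.4019 I₀, giving I₀ = 9850/0.4019 = 2.451e+04 lux.

I₀ ≈ 2.45e4 lux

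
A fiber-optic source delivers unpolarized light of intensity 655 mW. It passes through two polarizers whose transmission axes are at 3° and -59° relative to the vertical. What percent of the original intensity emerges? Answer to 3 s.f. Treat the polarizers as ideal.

≈ 11.0%

Unpolarized light through the first polarizer → I₁ = 655 mW/2 = 327.5 mW, polarized at 3°.
I₂ = I₁ · cos²(62°) = 327.5 · 0.2204 = 72.18 mW.
That is 11.02% of the incident intensity.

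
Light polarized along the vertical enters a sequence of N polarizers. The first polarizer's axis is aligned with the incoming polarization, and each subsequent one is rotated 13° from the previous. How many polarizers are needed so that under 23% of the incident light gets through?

First polarizer is aligned with the polarization: full transmission.
Each further stage multiplies by cos²(13°) = 0.9494.
After N polarizers: T = 0.9494^(N−1). Require T < 0.23 ⇒ N−1 > ln(0.23)/ln(0.9494) = 28.30, so N−1 ≥ 29 and N = 30.
Check: N=30 gives T = 0.2218 < 0.23; N=29 gives T = 0.2336.

N = 30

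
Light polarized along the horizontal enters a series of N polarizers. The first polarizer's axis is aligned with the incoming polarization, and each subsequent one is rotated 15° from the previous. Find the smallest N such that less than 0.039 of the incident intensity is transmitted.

First polarizer is aligned with the polarization: full transmission.
Each further stage multiplies by cos²(15°) = 0.933.
After N polarizers: T = 0.933^(N−1). Require T < 0.039 ⇒ N−1 > ln(0.039)/ln(0.933) = 46.79, so N−1 ≥ 47 and N = 48.
Check: N=48 gives T = 0.03843 < 0.039; N=47 gives T = 0.04119.

N = 48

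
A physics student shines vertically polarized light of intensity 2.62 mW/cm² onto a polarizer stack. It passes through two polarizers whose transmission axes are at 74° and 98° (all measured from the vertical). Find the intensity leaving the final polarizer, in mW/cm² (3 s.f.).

I₁ = 2.62 mW/cm² · cos²(74°) = 0.1991 mW/cm².
I₂ = I₁ · cos²(24°) = 0.1991 · 0.8346 = 0.1661 mW/cm².

I ≈ 0.166 mW/cm²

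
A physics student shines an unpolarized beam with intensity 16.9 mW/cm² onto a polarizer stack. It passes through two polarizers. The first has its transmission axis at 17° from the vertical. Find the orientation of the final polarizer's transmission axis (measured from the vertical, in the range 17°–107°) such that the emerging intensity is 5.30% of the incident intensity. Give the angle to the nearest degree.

Unpolarized light through the first polarizer → I₁ = ½ I₀, now polarized at 17°.
Need I₂/I₀ = 0.053, so cos²(θ − 17°) = 0.053 / 0.5 = 0.106.
θ − 17° = arccos(√0.106) = 71.0°, giving θ ≈ 17 + 71.0 = 88.0°.

θ ≈ 88°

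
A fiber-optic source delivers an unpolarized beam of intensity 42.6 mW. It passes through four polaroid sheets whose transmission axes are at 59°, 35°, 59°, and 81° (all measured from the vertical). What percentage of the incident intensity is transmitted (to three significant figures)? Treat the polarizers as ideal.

Unpolarized light through the first polarizer → I₁ = 42.6 mW/2 = 21.3 mW, polarized at 59°.
I₂ = I₁ · cos²(24°) = 21.3 · 0.8346 = 17.78 mW.
I₃ = I₂ · cos²(24°) = 17.78 · 0.8346 = 14.84 mW.
I₄ = I₃ · cos²(22°) = 14.84 · 0.8597 = 12.75 mW.
That is 29.94% of the incident intensity.

≈ 29.9%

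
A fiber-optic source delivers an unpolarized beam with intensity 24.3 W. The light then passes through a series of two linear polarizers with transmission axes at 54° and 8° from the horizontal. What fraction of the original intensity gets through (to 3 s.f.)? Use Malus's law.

Unpolarized light through the first polarizer → I₁ = 24.3 W/2 = 12.15 W, polarized at 54°.
I₂ = I₁ · cos²(46°) = 12.15 · 0.4826 = 5.863 W.
Transmitted fraction = 0.2413.

I/I₀ ≈ 0.241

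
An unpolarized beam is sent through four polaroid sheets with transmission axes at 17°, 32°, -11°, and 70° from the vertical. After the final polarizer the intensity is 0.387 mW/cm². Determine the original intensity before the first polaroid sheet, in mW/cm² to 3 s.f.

I₀ ≈ 63.4 mW/cm²

Unpolarized light through the first polarizer → I₁ = ½ I₀, now polarized at 17°.
I₂ = I₁ cos²(32° − 17°) = 0.5 I₀ · cos²(15°) = 0.4665 I₀.
I₃ = I₂ cos²(-11° − 32°) = 0.4665 I₀ · cos²(43°) = 0.2495 I₀.
I₄ = I₃ cos²(70° + 11°) = 0.2495 I₀ · cos²(81°) = 0.006106 I₀.
So 0.387 mW/cm² = 0.006106 I₀, giving I₀ = 0.387/0.006106 = 63.38 mW/cm².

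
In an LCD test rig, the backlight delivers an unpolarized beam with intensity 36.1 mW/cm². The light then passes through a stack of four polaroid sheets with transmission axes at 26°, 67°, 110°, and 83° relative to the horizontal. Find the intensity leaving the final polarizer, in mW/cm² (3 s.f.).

Unpolarized light through the first polarizer → I₁ = 36.1 mW/cm²/2 = 18.05 mW/cm², polarized at 26°.
I₂ = I₁ · cos²(41°) = 18.05 · 0.5696 = 10.28 mW/cm².
I₃ = I₂ · cos²(43°) = 10.28 · 0.5349 = 5.499 mW/cm².
I₄ = I₃ · cos²(27°) = 5.499 · 0.7939 = 4.366 mW/cm².

I ≈ 4.37 mW/cm²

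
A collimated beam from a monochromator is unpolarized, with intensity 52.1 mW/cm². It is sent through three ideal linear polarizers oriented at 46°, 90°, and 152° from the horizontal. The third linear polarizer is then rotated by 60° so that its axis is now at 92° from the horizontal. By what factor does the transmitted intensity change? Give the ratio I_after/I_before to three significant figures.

I_new/I_old ≈ 4.53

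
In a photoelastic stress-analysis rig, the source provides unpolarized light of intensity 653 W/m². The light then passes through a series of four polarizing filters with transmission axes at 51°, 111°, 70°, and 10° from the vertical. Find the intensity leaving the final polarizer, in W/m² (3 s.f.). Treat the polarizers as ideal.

I ≈ 11.6 W/m²

Unpolarized light through the first polarizer → I₁ = 653 W/m²/2 = 326.5 W/m², polarized at 51°.
I₂ = I₁ · cos²(60°) = 326.5 · 0.25 = 81.63 W/m².
I₃ = I₂ · cos²(41°) = 81.63 · 0.5696 = 46.49 W/m².
I₄ = I₃ · cos²(60°) = 46.49 · 0.25 = 11.62 W/m².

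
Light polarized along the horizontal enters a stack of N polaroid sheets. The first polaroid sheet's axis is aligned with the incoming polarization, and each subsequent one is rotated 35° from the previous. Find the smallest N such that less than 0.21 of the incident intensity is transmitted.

N = 5

First polarizer is aligned with the polarization: full transmission.
Each further stage multiplies by cos²(35°) = 0.671.
After N polarizers: T = 0.671^(N−1). Require T < 0.21 ⇒ N−1 > ln(0.21)/ln(0.671) = 3.91, so N−1 ≥ 4 and N = 5.
Check: N=5 gives T = 0.2027 < 0.21; N=4 gives T = 0.3021.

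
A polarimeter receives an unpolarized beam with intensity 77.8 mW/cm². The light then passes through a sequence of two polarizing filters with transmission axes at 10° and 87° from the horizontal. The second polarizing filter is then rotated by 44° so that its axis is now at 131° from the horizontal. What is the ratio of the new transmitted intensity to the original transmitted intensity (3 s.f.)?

I_new/I_old ≈ 5.24

Before rotation:
Unpolarized light through the first polarizer → I₁ = ½ I₀, now polarized at 10°.
I₂ = I₁ cos²(87° − 10°) = 0.5 I₀ · cos²(77°) = 0.0253 I₀.
After rotation:
Unpolarized light through the first polarizer → I₁ = ½ I₀, now polarized at 10°.
Angle between axes 1 and 2: 59°. I₂ = 0.5 I₀ · cos²(59°) = 0.1326 I₀.
Ratio = 0.1326 / 0.0253 = 5.242.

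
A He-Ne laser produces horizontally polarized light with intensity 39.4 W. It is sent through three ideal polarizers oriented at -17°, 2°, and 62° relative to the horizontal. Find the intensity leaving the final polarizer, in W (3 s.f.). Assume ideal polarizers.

I₁ = 39.4 W · cos²(17°) = 36.03 W.
I₂ = I₁ · cos²(19°) = 36.03 · 0.894 = 32.21 W.
I₃ = I₂ · cos²(60°) = 32.21 · 0.25 = 8.053 W.

I ≈ 8.05 W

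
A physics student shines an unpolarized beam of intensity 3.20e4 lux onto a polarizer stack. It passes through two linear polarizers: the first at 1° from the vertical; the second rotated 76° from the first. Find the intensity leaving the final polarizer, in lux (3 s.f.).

I ≈ 936 lux

Unpolarized light through the first polarizer → I₁ = 3.20e4 lux/2 = 1.6e+04 lux, polarized at 1°.
I₂ = I₁ · cos²(76°) = 1.6e+04 · 0.05853 = 936.4 lux.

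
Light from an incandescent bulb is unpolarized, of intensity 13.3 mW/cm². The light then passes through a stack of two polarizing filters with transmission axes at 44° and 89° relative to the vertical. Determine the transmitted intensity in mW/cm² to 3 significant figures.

Unpolarized light through the first polarizer → I₁ = 13.3 mW/cm²/2 = 6.65 mW/cm², polarized at 44°.
I₂ = I₁ · cos²(45°) = 6.65 · 0.5 = 3.325 mW/cm².

I ≈ 3.33 mW/cm²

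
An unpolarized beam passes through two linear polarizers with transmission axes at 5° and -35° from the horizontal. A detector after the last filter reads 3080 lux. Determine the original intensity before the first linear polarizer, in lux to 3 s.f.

Unpolarized light through the first polarizer → I₁ = ½ I₀, now polarized at 5°.
I₂ = I₁ cos²(-35° − 5°) = 0.5 I₀ · cos²(40°) = 0.2934 I₀.
So 3080 lux = 0.2934 I₀, giving I₀ = 3080/0.2934 = 1.05e+04 lux.

I₀ ≈ 1.05e4 lux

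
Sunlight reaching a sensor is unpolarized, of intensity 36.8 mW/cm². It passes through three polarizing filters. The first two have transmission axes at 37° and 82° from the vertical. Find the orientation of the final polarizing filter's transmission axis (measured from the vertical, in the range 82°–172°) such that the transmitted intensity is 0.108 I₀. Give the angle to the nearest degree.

θ ≈ 131°

Unpolarized light through the first polarizer → I₁ = ½ I₀, now polarized at 37°.
I₂ = I₁ cos²(82° − 37°) = 0.5 I₀ · cos²(45°) = 0.25 I₀.
Need I₃/I₀ = 0.108, so cos²(θ − 82°) = 0.108 / 0.25 = 0.432.
θ − 82° = arccos(√0.432) = 48.9°, giving θ ≈ 82 + 48.9 = 130.9°.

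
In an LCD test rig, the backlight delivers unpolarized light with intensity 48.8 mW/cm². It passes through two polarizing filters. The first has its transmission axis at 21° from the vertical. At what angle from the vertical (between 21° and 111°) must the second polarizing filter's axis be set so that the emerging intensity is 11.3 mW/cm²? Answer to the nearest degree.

θ ≈ 68°

Unpolarized light through the first polarizer → I₁ = ½ I₀, now polarized at 21°.
Target fraction: 11.3 / 48.8 mW/cm² = 0.2316 of I₀.
Need I₂/I₀ = 0.2316, so cos²(θ − 21°) = 0.2316 / 0.5 = 0.4631.
θ − 21° = arccos(√0.4631) = 47.1°, giving θ ≈ 21 + 47.1 = 68.1°.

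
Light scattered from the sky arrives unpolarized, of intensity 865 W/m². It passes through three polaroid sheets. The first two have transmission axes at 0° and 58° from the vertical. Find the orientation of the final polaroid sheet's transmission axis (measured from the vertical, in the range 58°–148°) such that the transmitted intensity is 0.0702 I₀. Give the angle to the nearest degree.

θ ≈ 103°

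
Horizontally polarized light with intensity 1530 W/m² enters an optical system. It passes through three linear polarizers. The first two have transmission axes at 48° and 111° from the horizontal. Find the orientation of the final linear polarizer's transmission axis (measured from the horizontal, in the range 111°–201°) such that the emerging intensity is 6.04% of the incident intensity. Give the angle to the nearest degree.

By Malus's law, I₁ = I₀ cos²(48° − 0°) = I₀ cos²(48°) = 0.4477 I₀.
I₂ = I₁ cos²(111° − 48°) = 0.4477 I₀ · cos²(63°) = 0.09228 I₀.
Need I₃/I₀ = 0.0604, so cos²(θ − 111°) = 0.0604 / 0.09228 = 0.6545.
θ − 111° = arccos(√0.6545) = 36.0°, giving θ ≈ 111 + 36.0 = 147.0°.

θ ≈ 147°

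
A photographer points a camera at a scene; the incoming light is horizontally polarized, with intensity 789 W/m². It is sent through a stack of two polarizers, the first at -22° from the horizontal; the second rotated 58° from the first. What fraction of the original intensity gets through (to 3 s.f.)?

I₁ = 789 W/m² · cos²(22°) = 678.3 W/m².
I₂ = I₁ · cos²(58°) = 678.3 · 0.2808 = 190.5 W/m².
Transmitted fraction = 0.2414.

I/I₀ ≈ 0.241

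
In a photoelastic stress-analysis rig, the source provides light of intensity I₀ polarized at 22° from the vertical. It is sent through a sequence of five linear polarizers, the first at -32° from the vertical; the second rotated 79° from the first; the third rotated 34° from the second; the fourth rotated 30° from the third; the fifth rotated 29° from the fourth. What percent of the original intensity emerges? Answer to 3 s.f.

≈ 0.496%

I₁ = I₀ cos²(-32° − 22°) = I₀ cos²(54°) = 0.3455 I₀.
I₂ = I₁ cos²(79°) = 0.3455 · 0.03641 I₀ = 0.01258 I₀.
I₃ = I₂ cos²(34°) = 0.01258 · 0.6873 I₀ = 0.008645 I₀.
I₄ = I₃ cos²(30°) = 0.008645 · 0.75 I₀ = 0.006484 I₀.
I₅ = I₄ cos²(29°) = 0.006484 · 0.765 I₀ = 0.00496 I₀.
That is 0.496% of the incident intensity.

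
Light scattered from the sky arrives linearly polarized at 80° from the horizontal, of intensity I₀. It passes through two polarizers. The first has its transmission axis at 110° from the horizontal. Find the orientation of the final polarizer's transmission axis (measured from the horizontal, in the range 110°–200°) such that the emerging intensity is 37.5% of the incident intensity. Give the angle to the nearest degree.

θ ≈ 155°

I₁ = I₀ cos²(110° − 80°) = I₀ cos²(30°) = 0.75 I₀.
Need I₂/I₀ = 0.375, so cos²(θ − 110°) = 0.375 / 0.75 = 0.5.
θ − 110° = arccos(√0.5) = 45.0°, giving θ ≈ 110 + 45.0 = 155.0°.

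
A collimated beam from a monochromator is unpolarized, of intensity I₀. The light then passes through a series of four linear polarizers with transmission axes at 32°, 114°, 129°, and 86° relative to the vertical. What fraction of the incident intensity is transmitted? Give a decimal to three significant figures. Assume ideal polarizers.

Unpolarized light through the first polarizer → I₁ = ½ I₀, now polarized at 32°.
I₂ = I₁ cos²(114° − 32°) = 0.5 I₀ · cos²(82°) = 0.009685 I₀.
I₃ = I₂ cos²(129° − 114°) = 0.009685 I₀ · cos²(15°) = 0.009036 I₀.
I₄ = I₃ cos²(86° − 129°) = 0.009036 I₀ · cos²(43°) = 0.004833 I₀.
Transmitted fraction = 0.004833.

≈ 0.00483 I₀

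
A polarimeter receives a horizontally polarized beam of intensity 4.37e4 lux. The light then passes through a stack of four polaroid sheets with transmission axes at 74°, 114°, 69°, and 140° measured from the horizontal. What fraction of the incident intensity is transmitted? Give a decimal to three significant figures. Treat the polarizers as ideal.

By Malus's law, I₁ = 4.37e4 lux · cos²(74°) = 3320 lux.
I₂ = I₁ · cos²(40°) = 3320 · 0.5868 = 1948 lux.
I₃ = I₂ · cos²(45°) = 1948 · 0.5 = 974.2 lux.
I₄ = I₃ · cos²(71°) = 974.2 · 0.106 = 103.3 lux.
Transmitted fraction = 0.002363.

I/I₀ ≈ 0.00236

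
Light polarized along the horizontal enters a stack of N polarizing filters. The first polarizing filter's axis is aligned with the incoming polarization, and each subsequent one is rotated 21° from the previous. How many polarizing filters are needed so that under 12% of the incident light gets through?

First polarizer is aligned with the polarization: full transmission.
Each further stage multiplies by cos²(21°) = 0.8716.
After N polarizers: T = 0.8716^(N−1). Require T < 0.12 ⇒ N−1 > ln(0.12)/ln(0.8716) = 15.42, so N−1 ≥ 16 and N = 17.
Check: N=17 gives T = 0.1109 < 0.12; N=16 gives T = 0.1272.

N = 17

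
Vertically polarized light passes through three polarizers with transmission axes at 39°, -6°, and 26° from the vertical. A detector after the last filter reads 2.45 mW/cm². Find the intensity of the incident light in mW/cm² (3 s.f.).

By Malus's law, I₁ = I₀ cos²(39° − 0°) = I₀ cos²(39°) = 0.604 I₀.
I₂ = I₁ cos²(-6° − 39°) = 0.604 I₀ · cos²(45°) = 0.302 I₀.
I₃ = I₂ cos²(26° + 6°) = 0.302 I₀ · cos²(32°) = 0.2172 I₀.
So 2.45 mW/cm² = 0.2172 I₀, giving I₀ = 2.45/0.2172 = 11.28 mW/cm².

I₀ ≈ 11.3 mW/cm²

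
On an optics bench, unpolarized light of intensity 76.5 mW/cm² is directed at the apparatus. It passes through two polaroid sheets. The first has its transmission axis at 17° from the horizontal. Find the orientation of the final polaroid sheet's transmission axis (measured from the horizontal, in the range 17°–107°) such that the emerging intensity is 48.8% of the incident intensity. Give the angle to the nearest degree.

θ ≈ 26°

Unpolarized light through the first polarizer → I₁ = ½ I₀, now polarized at 17°.
Need I₂/I₀ = 0.488, so cos²(θ − 17°) = 0.488 / 0.5 = 0.976.
θ − 17° = arccos(√0.976) = 8.9°, giving θ ≈ 17 + 8.9 = 25.9°.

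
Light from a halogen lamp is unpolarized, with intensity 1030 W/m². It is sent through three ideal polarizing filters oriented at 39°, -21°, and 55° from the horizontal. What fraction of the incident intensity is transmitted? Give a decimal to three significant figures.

I/I₀ ≈ 0.00732

Unpolarized light through the first polarizer → I₁ = 1030 W/m²/2 = 515 W/m², polarized at 39°.
I₂ = I₁ · cos²(60°) = 515 · 0.25 = 128.8 W/m².
I₃ = I₂ · cos²(76°) = 128.8 · 0.05853 = 7.535 W/m².
Transmitted fraction = 0.007316.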